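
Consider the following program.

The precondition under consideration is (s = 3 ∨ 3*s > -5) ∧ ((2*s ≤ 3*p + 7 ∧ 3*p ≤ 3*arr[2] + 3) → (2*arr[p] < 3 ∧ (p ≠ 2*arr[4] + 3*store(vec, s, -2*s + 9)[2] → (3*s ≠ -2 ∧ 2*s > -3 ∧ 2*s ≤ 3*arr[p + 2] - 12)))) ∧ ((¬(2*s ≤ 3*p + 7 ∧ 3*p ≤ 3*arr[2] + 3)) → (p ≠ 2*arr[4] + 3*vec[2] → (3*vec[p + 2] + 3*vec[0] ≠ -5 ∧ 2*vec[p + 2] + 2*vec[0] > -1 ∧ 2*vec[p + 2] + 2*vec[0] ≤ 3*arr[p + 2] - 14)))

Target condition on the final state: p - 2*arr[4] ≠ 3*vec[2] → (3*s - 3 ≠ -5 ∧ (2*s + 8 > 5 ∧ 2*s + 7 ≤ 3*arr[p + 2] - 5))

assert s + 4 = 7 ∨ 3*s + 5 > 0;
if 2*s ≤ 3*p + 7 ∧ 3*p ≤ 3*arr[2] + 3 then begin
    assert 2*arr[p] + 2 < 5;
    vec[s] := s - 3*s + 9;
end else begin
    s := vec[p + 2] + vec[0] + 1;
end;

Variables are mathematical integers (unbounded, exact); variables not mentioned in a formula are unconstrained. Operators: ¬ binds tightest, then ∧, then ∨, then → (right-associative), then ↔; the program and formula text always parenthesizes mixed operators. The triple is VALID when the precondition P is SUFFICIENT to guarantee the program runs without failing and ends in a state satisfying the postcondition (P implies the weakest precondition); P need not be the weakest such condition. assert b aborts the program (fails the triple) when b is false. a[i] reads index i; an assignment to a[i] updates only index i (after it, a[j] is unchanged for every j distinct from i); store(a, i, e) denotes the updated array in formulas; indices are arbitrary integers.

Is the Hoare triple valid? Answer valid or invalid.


Working backward. After the program, the postcondition p - 2*arr[4] ≠ 3*vec[2] → (3*s - 3 ≠ -5 ∧ (2*s + 8 > 5 ∧ 2*s + 7 ≤ 3*arr[p + 2] - 5)) must hold; in canonical form it is p ≠ 2*arr[4] + 3*vec[2] → (3*s ≠ -2 ∧ 2*s > -3 ∧ 2*s ≤ 3*arr[p + 2] - 12).
Then branch requires 2*arr[p] < 3 ∧ (p ≠ 2*arr[4] + 3*store(vec, s, -2*s + 9)[2] → (3*s ≠ -2 ∧ 2*s > -3 ∧ 2*s ≤ 3*arr[p + 2] - 12)); else branch requires p ≠ 2*arr[4] + 3*vec[2] → (3*vec[p + 2] + 3*vec[0] ≠ -5 ∧ 2*vec[p + 2] + 2*vec[0] > -5 ∧ 2*vec[p + 2] + 2*vec[0] ≤ 3*arr[p + 2] - 14).
Before the if: ((2*s ≤ 3*p + 7 ∧ 3*p ≤ 3*arr[2] + 3) → (2*arr[p] < 3 ∧ (p ≠ 2*arr[4] + 3*store(vec, s, -2*s + 9)[2] → (3*s ≠ -2 ∧ 2*s > -3 ∧ 2*s ≤ 3*arr[p + 2] - 12)))) ∧ ((¬(2*s ≤ 3*p + 7 ∧ 3*p ≤ 3*arr[2] + 3)) → (p ≠ 2*arr[4] + 3*vec[2] → (3*vec[p + 2] + 3*vec[0] ≠ -5 ∧ 2*vec[p + 2] + 2*vec[0] > -5 ∧ 2*vec[p + 2] + 2*vec[0] ≤ 3*arr[p + 2] - 14)))
Before assert s + 4 = 7 ∨ 3*s + 5 > 0: (s = 3 ∨ 3*s > -5) ∧ ((2*s ≤ 3*p + 7 ∧ 3*p ≤ 3*arr[2] + 3) → (2*arr[p] < 3 ∧ (p ≠ 2*arr[4] + 3*store(vec, s, -2*s + 9)[2] → (3*s ≠ -2 ∧ 2*s > -3 ∧ 2*s ≤ 3*arr[p + 2] - 12)))) ∧ ((¬(2*s ≤ 3*p + 7 ∧ 3*p ≤ 3*arr[2] + 3)) → (p ≠ 2*arr[4] + 3*vec[2] → (3*vec[p + 2] + 3*vec[0] ≠ -5 ∧ 2*vec[p + 2] + 2*vec[0] > -5 ∧ 2*vec[p + 2] + 2*vec[0] ≤ 3*arr[p + 2] - 14)))
The weakest precondition is (s = 3 ∨ 3*s > -5) ∧ ((2*s ≤ 3*p + 7 ∧ 3*p ≤ 3*arr[2] + 3) → (2*arr[p] < 3 ∧ (p ≠ 2*arr[4] + 3*store(vec, s, -2*s + 9)[2] → (3*s ≠ -2 ∧ 2*s > -3 ∧ 2*s ≤ 3*arr[p + 2] - 12)))) ∧ ((¬(2*s ≤ 3*p + 7 ∧ 3*p ≤ 3*arr[2] + 3)) → (p ≠ 2*arr[4] + 3*vec[2] → (3*vec[p + 2] + 3*vec[0] ≠ -5 ∧ 2*vec[p + 2] + 2*vec[0] > -5 ∧ 2*vec[p + 2] + 2*vec[0] ≤ 3*arr[p + 2] - 14))).
Check whether (s = 3 ∨ 3*s > -5) ∧ ((2*s ≤ 3*p + 7 ∧ 3*p ≤ 3*arr[2] + 3) → (2*arr[p] < 3 ∧ (p ≠ 2*arr[4] + 3*store(vec, s, -2*s + 9)[2] → (3*s ≠ -2 ∧ 2*s > -3 ∧ 2*s ≤ 3*arr[p + 2] - 12)))) ∧ ((¬(2*s ≤ 3*p + 7 ∧ 3*p ≤ 3*arr[2] + 3)) → (p ≠ 2*arr[4] + 3*vec[2] → (3*vec[p + 2] + 3*vec[0] ≠ -5 ∧ 2*vec[p + 2] + 2*vec[0] > -1 ∧ 2*vec[p + 2] + 2*vec[0] ≤ 3*arr[p + 2] - 14))) implies it.
Every state satisfying the precondition satisfies the weakest precondition: the implication holds.
Answer: valid


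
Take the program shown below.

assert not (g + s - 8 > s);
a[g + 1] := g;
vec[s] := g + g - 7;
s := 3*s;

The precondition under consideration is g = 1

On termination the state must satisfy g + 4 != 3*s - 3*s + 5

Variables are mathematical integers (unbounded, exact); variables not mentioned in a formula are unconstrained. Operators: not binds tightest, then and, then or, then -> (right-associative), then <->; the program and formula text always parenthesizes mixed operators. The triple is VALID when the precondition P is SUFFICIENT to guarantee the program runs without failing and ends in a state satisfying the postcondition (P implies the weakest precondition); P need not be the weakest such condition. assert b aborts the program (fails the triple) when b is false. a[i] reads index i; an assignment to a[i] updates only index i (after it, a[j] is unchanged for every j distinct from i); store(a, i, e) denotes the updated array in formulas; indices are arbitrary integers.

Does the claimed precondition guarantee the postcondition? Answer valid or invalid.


Working backward. After the program, the postcondition g + 4 != 3*s - 3*s + 5 must hold; in canonical form it is g != 1.
Before s := 3*s: g != 1
Before vec[s] := g + g - 7: g != 1
Before a[g + 1] := g: g != 1
Before assert not (g + s - 8 > s): (not (g > 8)) and g != 1
The weakest precondition is (not (g > 8)) and g != 1.
Check whether g = 1 implies it.
Countermodel: at the initial state g = 1, the precondition holds but the weakest precondition fails.
Answer: invalid


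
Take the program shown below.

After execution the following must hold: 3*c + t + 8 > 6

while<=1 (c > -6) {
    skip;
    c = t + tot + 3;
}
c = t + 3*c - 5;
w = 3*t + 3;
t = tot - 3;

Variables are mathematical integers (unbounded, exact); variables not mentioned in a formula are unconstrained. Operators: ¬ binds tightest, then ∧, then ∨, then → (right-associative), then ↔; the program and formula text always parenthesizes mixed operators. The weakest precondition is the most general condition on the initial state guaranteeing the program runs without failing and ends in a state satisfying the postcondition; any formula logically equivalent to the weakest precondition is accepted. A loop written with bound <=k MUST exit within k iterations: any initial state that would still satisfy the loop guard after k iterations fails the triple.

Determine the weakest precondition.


Working backward. After the program, the postcondition 3*c + t + 8 > 6 must hold; in canonical form it is 3*c + t > -2.
Before t := tot - 3: 3*c + tot > 1
Before w := 3*t + 3: 3*c + tot > 1
Before c := t + 3*c - 5: 9*c + 3*t + tot > 16
Before the loop (bound <=1), unroll the exhaustion recursion (WP_0 = exit-now case; WP_j = one more guarded iteration, up to j = 1):
  WP_0: (¬(c > -6)) ∧ 9*c + 3*t + tot > 16
  WP_1: (c > -6 → ((¬(t + tot > -9)) ∧ 12*t + 10*tot > -11)) ∧ ((¬(c > -6)) → 9*c + 3*t + tot > 16)
So before the loop: (c > -6 → ((¬(t + tot > -9)) ∧ 12*t + 10*tot > -11)) ∧ ((¬(c > -6)) → 9*c + 3*t + tot > 16)
Answer: WP = (c > -6 → ((¬(t + tot > -9)) ∧ 12*t + 10*tot > -11)) ∧ ((¬(c > -6)) → 9*c + 3*t + tot > 16)


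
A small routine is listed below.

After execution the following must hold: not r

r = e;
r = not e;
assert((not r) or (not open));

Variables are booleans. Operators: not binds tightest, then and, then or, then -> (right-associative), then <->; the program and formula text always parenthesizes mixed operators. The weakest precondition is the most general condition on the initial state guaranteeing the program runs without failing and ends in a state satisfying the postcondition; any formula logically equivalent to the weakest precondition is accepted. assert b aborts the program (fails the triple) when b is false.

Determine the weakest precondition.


Working backward. After the program, not r must hold.
Before assert (not r) or (not open): ((not r) or (not open)) and (not r)
Before r := not e: (e or (not open)) and e
Before r := e: (e or (not open)) and e
Answer: WP = (e or (not open)) and e


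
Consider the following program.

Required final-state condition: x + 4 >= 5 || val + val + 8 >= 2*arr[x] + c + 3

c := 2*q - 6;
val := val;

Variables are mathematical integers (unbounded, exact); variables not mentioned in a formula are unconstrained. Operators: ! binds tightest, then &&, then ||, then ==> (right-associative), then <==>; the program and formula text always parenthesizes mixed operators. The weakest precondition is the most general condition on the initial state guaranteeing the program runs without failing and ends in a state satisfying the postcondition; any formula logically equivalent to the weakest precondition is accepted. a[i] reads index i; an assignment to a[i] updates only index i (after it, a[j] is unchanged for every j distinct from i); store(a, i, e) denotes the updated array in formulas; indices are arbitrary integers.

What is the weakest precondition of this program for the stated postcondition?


Working backward. After the program, the postcondition x + 4 >= 5 || val + val + 8 >= 2*arr[x] + c + 3 must hold; in canonical form it is x >= 1 || 2*val >= 2*arr[x] + c - 5.
Before val := val: x >= 1 || 2*val >= 2*arr[x] + c - 5
Before c := 2*q - 6: x >= 1 || 2*val >= 2*arr[x] + 2*q - 11
Answer: WP = x >= 1 || 2*val >= 2*arr[x] + 2*q - 11


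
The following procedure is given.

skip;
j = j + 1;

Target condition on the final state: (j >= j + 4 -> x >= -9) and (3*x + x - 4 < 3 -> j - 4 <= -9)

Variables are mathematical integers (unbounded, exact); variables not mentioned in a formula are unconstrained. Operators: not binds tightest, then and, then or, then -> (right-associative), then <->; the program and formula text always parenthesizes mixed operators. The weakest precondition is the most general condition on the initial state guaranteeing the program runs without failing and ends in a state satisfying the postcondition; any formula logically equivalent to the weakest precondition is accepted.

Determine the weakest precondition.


Working backward. After the program, the postcondition (j >= j + 4 -> x >= -9) and (3*x + x - 4 < 3 -> j - 4 <= -9) must hold; in canonical form it is 4*x < 7 -> j <= -5.
Before j := j + 1: 4*x < 7 -> j <= -6
Before skip: 4*x < 7 -> j <= -6
Answer: WP = 4*x < 7 -> j <= -6


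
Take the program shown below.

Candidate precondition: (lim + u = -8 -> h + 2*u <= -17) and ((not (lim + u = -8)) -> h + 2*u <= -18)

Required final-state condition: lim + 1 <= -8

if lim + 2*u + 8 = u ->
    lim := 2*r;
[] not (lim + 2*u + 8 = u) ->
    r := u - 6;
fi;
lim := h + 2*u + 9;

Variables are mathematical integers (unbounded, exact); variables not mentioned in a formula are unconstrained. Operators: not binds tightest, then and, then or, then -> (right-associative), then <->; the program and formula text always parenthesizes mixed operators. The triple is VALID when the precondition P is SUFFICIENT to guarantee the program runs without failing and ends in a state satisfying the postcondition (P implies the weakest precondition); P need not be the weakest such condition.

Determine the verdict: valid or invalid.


Working backward. After the program, the postcondition lim + 1 <= -8 must hold; in canonical form it is lim <= -9.
Before lim := h + 2*u + 9: h + 2*u <= -18
Then branch requires h + 2*u <= -18; else branch requires h + 2*u <= -18.
Before the if: (lim + u = -8 -> h + 2*u <= -18) and ((not (lim + u = -8)) -> h + 2*u <= -18)
The weakest precondition is (lim + u = -8 -> h + 2*u <= -18) and ((not (lim + u = -8)) -> h + 2*u <= -18).
Check whether (lim + u = -8 -> h + 2*u <= -17) and ((not (lim + u = -8)) -> h + 2*u <= -18) implies it.
Countermodel: at the initial state h = -17, lim = -8, u = 0, the precondition holds but the weakest precondition fails.
Answer: invalid


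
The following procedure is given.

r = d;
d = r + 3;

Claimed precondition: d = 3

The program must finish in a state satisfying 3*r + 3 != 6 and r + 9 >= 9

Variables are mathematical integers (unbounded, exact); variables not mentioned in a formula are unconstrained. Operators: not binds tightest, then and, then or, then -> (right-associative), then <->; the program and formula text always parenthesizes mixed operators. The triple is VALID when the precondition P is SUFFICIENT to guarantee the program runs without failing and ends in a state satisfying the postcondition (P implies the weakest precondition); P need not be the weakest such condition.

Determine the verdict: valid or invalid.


Working backward. After the program, the postcondition 3*r + 3 != 6 and r + 9 >= 9 must hold; in canonical form it is 3*r != 3 and r >= 0.
Before d := r + 3: 3*r != 3 and r >= 0
Before r := d: 3*d != 3 and d >= 0
The weakest precondition is 3*d != 3 and d >= 0.
Check whether d = 3 implies it.
Every state satisfying the precondition satisfies the weakest precondition: the implication holds.
Answer: valid


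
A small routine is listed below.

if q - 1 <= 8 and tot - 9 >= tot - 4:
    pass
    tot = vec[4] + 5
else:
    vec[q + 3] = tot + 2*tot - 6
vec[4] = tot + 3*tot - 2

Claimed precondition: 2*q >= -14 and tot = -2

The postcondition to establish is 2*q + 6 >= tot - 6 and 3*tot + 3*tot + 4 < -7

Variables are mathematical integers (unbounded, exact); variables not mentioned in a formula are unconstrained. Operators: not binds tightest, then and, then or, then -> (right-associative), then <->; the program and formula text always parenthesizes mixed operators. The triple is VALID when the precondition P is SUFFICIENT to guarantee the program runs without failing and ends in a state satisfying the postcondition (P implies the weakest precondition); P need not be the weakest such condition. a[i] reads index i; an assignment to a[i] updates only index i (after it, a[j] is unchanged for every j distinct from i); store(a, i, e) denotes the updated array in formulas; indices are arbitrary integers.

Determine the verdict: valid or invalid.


Working backward. After the program, the postcondition 2*q + 6 >= tot - 6 and 3*tot + 3*tot + 4 < -7 must hold; in canonical form it is 2*q >= tot - 12 and 6*tot < -11.
Before vec[4] := tot + 3*tot - 2: 2*q >= tot - 12 and 6*tot < -11
Then branch requires 2*q >= vec[4] - 7 and 6*vec[4] < -41; else branch requires 2*q >= tot - 12 and 6*tot < -11.
Before the if: 2*q >= tot - 12 and 6*tot < -11
The weakest precondition is 2*q >= tot - 12 and 6*tot < -11.
Check whether 2*q >= -14 and tot = -2 implies it.
Every state satisfying the precondition satisfies the weakest precondition: the implication holds.
Answer: valid


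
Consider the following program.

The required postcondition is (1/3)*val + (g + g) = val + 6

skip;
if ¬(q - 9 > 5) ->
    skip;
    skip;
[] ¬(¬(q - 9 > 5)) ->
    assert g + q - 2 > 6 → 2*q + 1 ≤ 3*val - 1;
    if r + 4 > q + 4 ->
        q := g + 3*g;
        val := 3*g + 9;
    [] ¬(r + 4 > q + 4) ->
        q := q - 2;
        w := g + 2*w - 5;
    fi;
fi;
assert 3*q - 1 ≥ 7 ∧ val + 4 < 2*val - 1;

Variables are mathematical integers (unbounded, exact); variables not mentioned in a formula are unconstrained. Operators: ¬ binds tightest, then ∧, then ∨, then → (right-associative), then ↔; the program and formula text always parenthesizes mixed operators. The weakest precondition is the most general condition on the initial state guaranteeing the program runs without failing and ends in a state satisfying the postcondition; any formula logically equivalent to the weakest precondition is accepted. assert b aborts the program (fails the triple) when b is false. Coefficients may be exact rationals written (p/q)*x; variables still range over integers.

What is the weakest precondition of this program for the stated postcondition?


Working backward. After the program, the postcondition (1/3)*val + (g + g) = val + 6 must hold; in canonical form it is 2*g = (2/3)*val + 6.
Before assert 3*q - 1 ≥ 7 ∧ val + 4 < 2*val - 1: 3*q ≥ 8 ∧ val > 5 ∧ 2*g = (2/3)*val + 6
Then branch requires 3*q ≥ 8 ∧ val > 5 ∧ 2*g = (2/3)*val + 6; else branch requires (g + q > 8 → 2*q ≤ 3*val - 2) ∧ (¬(r > q)) ∧ ((¬(r > q)) → (3*q ≥ 14 ∧ val > 5 ∧ 2*g = (2/3)*val + 6)).
Before the if: ((¬(q > 14)) → (3*q ≥ 8 ∧ val > 5 ∧ 2*g = (2/3)*val + 6)) ∧ (q > 14 → ((g + q > 8 → 2*q ≤ 3*val - 2) ∧ (¬(r > q)) ∧ ((¬(r > q)) → (3*q ≥ 14 ∧ val > 5 ∧ 2*g = (2/3)*val + 6))))
Before skip: ((¬(q > 14)) → (3*q ≥ 8 ∧ val > 5 ∧ 2*g = (2/3)*val + 6)) ∧ (q > 14 → ((g + q > 8 → 2*q ≤ 3*val - 2) ∧ (¬(r > q)) ∧ ((¬(r > q)) → (3*q ≥ 14 ∧ val > 5 ∧ 2*g = (2/3)*val + 6))))
Answer: WP = ((¬(q > 14)) → (3*q ≥ 8 ∧ val > 5 ∧ 2*g = (2/3)*val + 6)) ∧ (q > 14 → ((g + q > 8 → 2*q ≤ 3*val - 2) ∧ (¬(r > q)) ∧ ((¬(r > q)) → (3*q ≥ 14 ∧ val > 5 ∧ 2*g = (2/3)*val + 6))))


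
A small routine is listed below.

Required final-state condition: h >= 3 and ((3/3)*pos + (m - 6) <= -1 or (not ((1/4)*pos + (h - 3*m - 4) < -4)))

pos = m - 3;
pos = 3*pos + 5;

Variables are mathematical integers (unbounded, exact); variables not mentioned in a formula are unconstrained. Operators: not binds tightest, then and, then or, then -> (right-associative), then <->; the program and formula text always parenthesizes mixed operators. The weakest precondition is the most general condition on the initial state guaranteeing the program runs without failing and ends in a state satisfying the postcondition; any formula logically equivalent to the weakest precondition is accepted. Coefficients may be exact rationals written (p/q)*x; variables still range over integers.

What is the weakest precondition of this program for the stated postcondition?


Working backward. After the program, the postcondition h >= 3 and ((3/3)*pos + (m - 6) <= -1 or (not ((1/4)*pos + (h - 3*m - 4) < -4))) must hold; in canonical form it is h >= 3 and (m + pos <= 5 or (not (h + (1/4)*pos < 3*m))).
Before pos := 3*pos + 5: h >= 3 and (m + 3*pos <= 0 or (not (h + (3/4)*pos < 3*m - 5/4)))
Before pos := m - 3: h >= 3 and (4*m <= 9 or (not (h < (9/4)*m + 1)))
Answer: WP = h >= 3 and (4*m <= 9 or (not (h < (9/4)*m + 1)))


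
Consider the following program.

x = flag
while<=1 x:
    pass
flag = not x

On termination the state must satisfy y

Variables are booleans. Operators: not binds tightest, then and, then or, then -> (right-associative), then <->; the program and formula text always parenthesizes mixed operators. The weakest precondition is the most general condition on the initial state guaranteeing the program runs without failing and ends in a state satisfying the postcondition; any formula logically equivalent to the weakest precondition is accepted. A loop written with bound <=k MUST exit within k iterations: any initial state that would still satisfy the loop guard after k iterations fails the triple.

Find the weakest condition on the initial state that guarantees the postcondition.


Working backward. After the program, y must hold.
Before flag := not x: y
Before the loop (bound <=1), unroll the exhaustion recursion (WP_0 = exit-now case; WP_j = one more guarded iteration, up to j = 1):
  WP_0: (not x) and y
  WP_1: (x -> ((not x) and y)) and ((not x) -> y)
So before the loop: (x -> ((not x) and y)) and ((not x) -> y)
Before x := flag: (flag -> ((not flag) and y)) and ((not flag) -> y)
Answer: WP = (flag -> ((not flag) and y)) and ((not flag) -> y)


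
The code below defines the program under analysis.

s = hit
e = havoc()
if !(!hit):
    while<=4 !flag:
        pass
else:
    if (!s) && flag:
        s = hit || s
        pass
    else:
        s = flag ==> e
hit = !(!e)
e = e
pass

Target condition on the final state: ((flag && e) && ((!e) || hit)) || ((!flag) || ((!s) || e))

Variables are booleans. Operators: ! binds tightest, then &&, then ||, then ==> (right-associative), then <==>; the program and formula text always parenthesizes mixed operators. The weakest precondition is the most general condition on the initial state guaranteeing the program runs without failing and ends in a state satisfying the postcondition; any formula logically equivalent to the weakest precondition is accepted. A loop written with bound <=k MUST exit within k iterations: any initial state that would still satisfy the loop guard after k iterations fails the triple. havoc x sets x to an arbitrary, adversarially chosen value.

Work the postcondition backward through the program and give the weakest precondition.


Working backward. After the program, the postcondition ((flag && e) && ((!e) || hit)) || ((!flag) || ((!s) || e)) must hold; in canonical form it is (flag && e && ((!e) || hit)) || (!flag) || (!s) || e.
Before skip: (flag && e && ((!e) || hit)) || (!flag) || (!s) || e
Before e := e: (flag && e && ((!e) || hit)) || (!flag) || (!s) || e
Before hit := !(!e): (flag && e) || (!flag) || (!s) || e
Then branch requires ((!flag) ==> (((!flag) ==> (((!flag) ==> (((!flag) ==> (flag && ((flag && e) || (!flag) || (!s) || e))) && (flag ==> ((flag && e) || (!flag) || (!s) || e)))) && (flag ==> ((flag && e) || (!flag) || (!s) || e)))) && (flag ==> ((flag && e) || (!flag) || (!s) || e)))) && (flag ==> ((flag && e) || (!flag) || (!s) || e)); else branch requires (((!s) && flag) ==> ((flag && e) || (!flag) || (!(hit || s)) || e)) && ((!((!s) && flag)) ==> ((flag && e) || (!flag) || (!(flag ==> e)) || e)).
Before the if: (hit ==> (((!flag) ==> (((!flag) ==> (((!flag) ==> (((!flag) ==> (flag && ((flag && e) || (!flag) || (!s) || e))) && (flag ==> ((flag && e) || (!flag) || (!s) || e)))) && (flag ==> ((flag && e) || (!flag) || (!s) || e)))) && (flag ==> ((flag && e) || (!flag) || (!s) || e)))) && (flag ==> ((flag && e) || (!flag) || (!s) || e)))) && ((!hit) ==> ((((!s) && flag) ==> ((flag && e) || (!flag) || (!(hit || s)) || e)) && ((!((!s) && flag)) ==> ((flag && e) || (!flag) || (!(flag ==> e)) || e))))
Before havoc e: (hit ==> ((!flag) ==> ((!flag) ==> ((!flag) ==> ((!flag) ==> flag))))) && (hit ==> (((!flag) ==> (((!flag) ==> (((!flag) ==> (((!flag) ==> (flag && ((!flag) || (!s)))) && (flag ==> ((!flag) || (!s))))) && (flag ==> ((!flag) || (!s))))) && (flag ==> ((!flag) || (!s))))) && (flag ==> ((!flag) || (!s))))) && ((!hit) ==> (((!s) && flag) ==> ((!flag) || (!(hit || s)))))
Before s := hit: (hit ==> ((!flag) ==> ((!flag) ==> ((!flag) ==> ((!flag) ==> flag))))) && (hit ==> (((!flag) ==> (((!flag) ==> (((!flag) ==> (((!flag) ==> (flag && ((!flag) || (!hit)))) && (flag ==> ((!flag) || (!hit))))) && (flag ==> ((!flag) || (!hit))))) && (flag ==> ((!flag) || (!hit))))) && (flag ==> ((!flag) || (!hit))))) && ((!hit) ==> (((!hit) && flag) ==> ((!flag) || (!hit))))
Answer: WP = (hit ==> ((!flag) ==> ((!flag) ==> ((!flag) ==> ((!flag) ==> flag))))) && (hit ==> (((!flag) ==> (((!flag) ==> (((!flag) ==> (((!flag) ==> (flag && ((!flag) || (!hit)))) && (flag ==> ((!flag) || (!hit))))) && (flag ==> ((!flag) || (!hit))))) && (flag ==> ((!flag) || (!hit))))) && (flag ==> ((!flag) || (!hit))))) && ((!hit) ==> (((!hit) && flag) ==> ((!flag) || (!hit))))


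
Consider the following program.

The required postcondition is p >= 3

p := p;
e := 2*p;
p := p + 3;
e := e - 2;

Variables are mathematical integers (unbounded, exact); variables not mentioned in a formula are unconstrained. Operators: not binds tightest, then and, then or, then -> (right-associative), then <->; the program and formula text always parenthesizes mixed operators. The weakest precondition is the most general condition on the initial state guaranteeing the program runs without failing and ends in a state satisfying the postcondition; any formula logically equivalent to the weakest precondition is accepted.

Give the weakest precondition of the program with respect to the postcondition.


Working backward. After the program, p >= 3 must hold.
Before e := e - 2: p >= 3
Before p := p + 3: p >= 0
Before e := 2*p: p >= 0
Before p := p: p >= 0
Answer: WP = p >= 0


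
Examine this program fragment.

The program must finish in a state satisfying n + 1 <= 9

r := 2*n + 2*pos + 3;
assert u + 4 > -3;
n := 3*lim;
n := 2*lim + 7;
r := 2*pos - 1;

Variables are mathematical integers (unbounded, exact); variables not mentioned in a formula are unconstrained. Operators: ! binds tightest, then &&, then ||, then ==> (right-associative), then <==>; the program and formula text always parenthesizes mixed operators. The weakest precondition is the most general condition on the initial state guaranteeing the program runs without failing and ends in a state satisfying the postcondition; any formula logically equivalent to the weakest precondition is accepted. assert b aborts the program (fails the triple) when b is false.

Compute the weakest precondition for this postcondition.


Working backward. After the program, the postcondition n + 1 <= 9 must hold; in canonical form it is n <= 8.
Before r := 2*pos - 1: n <= 8
Before n := 2*lim + 7: 2*lim <= 1
Before n := 3*lim: 2*lim <= 1
Before assert u + 4 > -3: u > -7 && 2*lim <= 1
Before r := 2*n + 2*pos + 3: u > -7 && 2*lim <= 1
Answer: WP = u > -7 && 2*lim <= 1


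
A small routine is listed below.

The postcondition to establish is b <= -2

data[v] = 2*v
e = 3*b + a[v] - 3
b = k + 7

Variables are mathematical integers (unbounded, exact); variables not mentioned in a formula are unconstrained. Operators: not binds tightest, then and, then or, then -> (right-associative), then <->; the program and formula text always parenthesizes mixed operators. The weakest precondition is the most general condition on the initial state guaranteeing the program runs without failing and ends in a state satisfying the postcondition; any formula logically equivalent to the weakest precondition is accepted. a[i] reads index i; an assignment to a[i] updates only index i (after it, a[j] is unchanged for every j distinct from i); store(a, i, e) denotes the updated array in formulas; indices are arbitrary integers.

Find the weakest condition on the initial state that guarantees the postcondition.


Working backward. After the program, b <= -2 must hold.
Before b := k + 7: k <= -9
Before e := 3*b + a[v] - 3: k <= -9
Before data[v] := 2*v: k <= -9
Answer: WP = k <= -9


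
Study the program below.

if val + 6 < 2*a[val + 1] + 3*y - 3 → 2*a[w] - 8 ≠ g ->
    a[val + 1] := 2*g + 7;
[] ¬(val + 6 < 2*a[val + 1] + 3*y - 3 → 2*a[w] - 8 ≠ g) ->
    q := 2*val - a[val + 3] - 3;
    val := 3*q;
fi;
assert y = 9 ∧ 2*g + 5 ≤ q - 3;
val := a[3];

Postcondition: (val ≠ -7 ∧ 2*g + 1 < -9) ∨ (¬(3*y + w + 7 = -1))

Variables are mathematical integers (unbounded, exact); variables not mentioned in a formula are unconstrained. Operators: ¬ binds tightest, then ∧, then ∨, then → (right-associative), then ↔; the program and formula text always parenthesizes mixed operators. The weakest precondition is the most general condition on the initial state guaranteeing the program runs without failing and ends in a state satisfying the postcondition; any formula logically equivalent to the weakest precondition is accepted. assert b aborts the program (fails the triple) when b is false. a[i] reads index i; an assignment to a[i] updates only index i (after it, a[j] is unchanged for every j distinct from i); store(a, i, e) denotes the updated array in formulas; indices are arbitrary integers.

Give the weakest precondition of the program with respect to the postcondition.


Working backward. After the program, the postcondition (val ≠ -7 ∧ 2*g + 1 < -9) ∨ (¬(3*y + w + 7 = -1)) must hold; in canonical form it is (val ≠ -7 ∧ 2*g < -10) ∨ (¬(w + 3*y = -8)).
Before val := a[3]: (a[3] ≠ -7 ∧ 2*g < -10) ∨ (¬(w + 3*y = -8))
Before assert y = 9 ∧ 2*g + 5 ≤ q - 3: y = 9 ∧ 2*g ≤ q - 8 ∧ ((a[3] ≠ -7 ∧ 2*g < -10) ∨ (¬(w + 3*y = -8)))
Then branch requires y = 9 ∧ 2*g ≤ q - 8 ∧ ((store(a, val + 1, 2*g + 7)[3] ≠ -7 ∧ 2*g < -10) ∨ (¬(w + 3*y = -8))); else branch requires y = 9 ∧ a[val + 3] + 2*g ≤ 2*val - 11 ∧ ((a[3] ≠ -7 ∧ 2*g < -10) ∨ (¬(w + 3*y = -8))).
Before the if: ((val < 2*a[val + 1] + 3*y - 9 → 2*a[w] ≠ g + 8) → (y = 9 ∧ 2*g ≤ q - 8 ∧ ((store(a, val + 1, 2*g + 7)[3] ≠ -7 ∧ 2*g < -10) ∨ (¬(w + 3*y = -8))))) ∧ ((¬(val < 2*a[val + 1] + 3*y - 9 → 2*a[w] ≠ g + 8)) → (y = 9 ∧ a[val + 3] + 2*g ≤ 2*val - 11 ∧ ((a[3] ≠ -7 ∧ 2*g < -10) ∨ (¬(w + 3*y = -8)))))
Answer: WP = ((val < 2*a[val + 1] + 3*y - 9 → 2*a[w] ≠ g + 8) → (y = 9 ∧ 2*g ≤ q - 8 ∧ ((store(a, val + 1, 2*g + 7)[3] ≠ -7 ∧ 2*g < -10) ∨ (¬(w + 3*y = -8))))) ∧ ((¬(val < 2*a[val + 1] + 3*y - 9 → 2*a[w] ≠ g + 8)) → (y = 9 ∧ a[val + 3] + 2*g ≤ 2*val - 11 ∧ ((a[3] ≠ -7 ∧ 2*g < -10) ∨ (¬(w + 3*y = -8)))))


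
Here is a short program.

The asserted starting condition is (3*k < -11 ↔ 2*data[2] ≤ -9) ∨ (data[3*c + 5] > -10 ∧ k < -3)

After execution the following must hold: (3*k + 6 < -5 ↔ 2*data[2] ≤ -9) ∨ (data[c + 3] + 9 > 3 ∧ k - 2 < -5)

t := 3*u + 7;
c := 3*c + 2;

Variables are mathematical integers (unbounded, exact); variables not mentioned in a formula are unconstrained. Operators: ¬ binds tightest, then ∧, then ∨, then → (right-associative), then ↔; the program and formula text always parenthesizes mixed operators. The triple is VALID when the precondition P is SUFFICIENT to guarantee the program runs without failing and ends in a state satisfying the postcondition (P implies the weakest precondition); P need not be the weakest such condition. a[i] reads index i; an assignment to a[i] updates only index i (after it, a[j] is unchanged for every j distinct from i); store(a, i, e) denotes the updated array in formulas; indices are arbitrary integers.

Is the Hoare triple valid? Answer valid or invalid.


Working backward. After the program, the postcondition (3*k + 6 < -5 ↔ 2*data[2] ≤ -9) ∨ (data[c + 3] + 9 > 3 ∧ k - 2 < -5) must hold; in canonical form it is (3*k < -11 ↔ 2*data[2] ≤ -9) ∨ (data[c + 3] > -6 ∧ k < -3).
Before c := 3*c + 2: (3*k < -11 ↔ 2*data[2] ≤ -9) ∨ (data[3*c + 5] > -6 ∧ k < -3)
Before t := 3*u + 7: (3*k < -11 ↔ 2*data[2] ≤ -9) ∨ (data[3*c + 5] > -6 ∧ k < -3)
The weakest precondition is (3*k < -11 ↔ 2*data[2] ≤ -9) ∨ (data[3*c + 5] > -6 ∧ k < -3).
Check whether (3*k < -11 ↔ 2*data[2] ≤ -9) ∨ (data[3*c + 5] > -10 ∧ k < -3) implies it.
Countermodel: at the initial state c = 0, data = {[2] = 0, [5] = -6, elsewhere -6}, k = -4, the precondition holds but the weakest precondition fails.
Answer: invalid


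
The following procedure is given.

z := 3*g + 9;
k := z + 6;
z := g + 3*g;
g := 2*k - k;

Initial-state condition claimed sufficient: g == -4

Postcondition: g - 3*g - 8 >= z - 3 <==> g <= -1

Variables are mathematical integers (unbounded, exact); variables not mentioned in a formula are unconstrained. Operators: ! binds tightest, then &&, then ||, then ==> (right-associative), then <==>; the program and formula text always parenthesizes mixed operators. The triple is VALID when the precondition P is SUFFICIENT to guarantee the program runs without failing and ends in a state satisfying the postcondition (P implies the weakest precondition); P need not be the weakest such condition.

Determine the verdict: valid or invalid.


Working backward. After the program, the postcondition g - 3*g - 8 >= z - 3 <==> g <= -1 must hold; in canonical form it is 2*g + z <= -5 <==> g <= -1.
Before g := 2*k - k: 2*k + z <= -5 <==> k <= -1
Before z := g + 3*g: 4*g + 2*k <= -5 <==> k <= -1
Before k := z + 6: 4*g + 2*z <= -17 <==> z <= -7
Before z := 3*g + 9: 10*g <= -35 <==> 3*g <= -16
The weakest precondition is 10*g <= -35 <==> 3*g <= -16.
Check whether g == -4 implies it.
Countermodel: at the initial state g = -4, the precondition holds but the weakest precondition fails.
Answer: invalid


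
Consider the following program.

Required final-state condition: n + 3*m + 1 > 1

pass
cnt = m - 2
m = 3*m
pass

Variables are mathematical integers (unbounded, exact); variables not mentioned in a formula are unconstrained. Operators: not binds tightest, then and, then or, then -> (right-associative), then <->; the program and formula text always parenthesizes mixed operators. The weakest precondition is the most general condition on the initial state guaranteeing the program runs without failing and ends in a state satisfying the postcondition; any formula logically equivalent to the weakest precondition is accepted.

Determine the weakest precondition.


Working backward. After the program, the postcondition n + 3*m + 1 > 1 must hold; in canonical form it is 3*m + n > 0.
Before skip: 3*m + n > 0
Before m := 3*m: 9*m + n > 0
Before cnt := m - 2: 9*m + n > 0
Before skip: 9*m + n > 0
Answer: WP = 9*m + n > 0


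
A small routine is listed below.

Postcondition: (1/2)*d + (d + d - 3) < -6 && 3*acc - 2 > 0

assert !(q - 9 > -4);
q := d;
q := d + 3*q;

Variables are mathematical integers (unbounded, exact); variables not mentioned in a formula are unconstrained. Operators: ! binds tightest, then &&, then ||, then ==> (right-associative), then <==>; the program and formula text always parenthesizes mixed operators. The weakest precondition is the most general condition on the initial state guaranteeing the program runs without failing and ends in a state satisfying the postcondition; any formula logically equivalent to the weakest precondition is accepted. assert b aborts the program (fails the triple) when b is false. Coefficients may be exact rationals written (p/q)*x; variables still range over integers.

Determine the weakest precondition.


Working backward. After the program, the postcondition (1/2)*d + (d + d - 3) < -6 && 3*acc - 2 > 0 must hold; in canonical form it is (5/2)*d < -3 && 3*acc > 2.
Before q := d + 3*q: (5/2)*d < -3 && 3*acc > 2
Before q := d: (5/2)*d < -3 && 3*acc > 2
Before assert !(q - 9 > -4): (!(q > 5)) && (5/2)*d < -3 && 3*acc > 2
Answer: WP = (!(q > 5)) && (5/2)*d < -3 && 3*acc > 2


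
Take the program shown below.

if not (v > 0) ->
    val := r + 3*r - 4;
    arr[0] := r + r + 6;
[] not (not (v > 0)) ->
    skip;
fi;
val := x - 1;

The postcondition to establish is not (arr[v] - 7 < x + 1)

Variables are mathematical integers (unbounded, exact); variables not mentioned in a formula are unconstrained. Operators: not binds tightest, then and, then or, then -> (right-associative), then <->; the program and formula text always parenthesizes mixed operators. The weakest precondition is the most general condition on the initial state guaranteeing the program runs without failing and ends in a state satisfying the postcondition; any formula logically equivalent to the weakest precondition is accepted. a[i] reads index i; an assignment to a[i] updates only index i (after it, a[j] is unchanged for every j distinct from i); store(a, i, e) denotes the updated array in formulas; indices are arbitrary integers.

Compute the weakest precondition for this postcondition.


Working backward. After the program, the postcondition not (arr[v] - 7 < x + 1) must hold; in canonical form it is not (arr[v] < x + 8).
Before val := x - 1: not (arr[v] < x + 8)
Then branch requires not (store(arr, 0, 2*r + 6)[v] < x + 8); else branch requires not (arr[v] < x + 8).
Before the if: ((not (v > 0)) -> (not (store(arr, 0, 2*r + 6)[v] < x + 8))) and (v > 0 -> (not (arr[v] < x + 8)))
Answer: WP = ((not (v > 0)) -> (not (store(arr, 0, 2*r + 6)[v] < x + 8))) and (v > 0 -> (not (arr[v] < x + 8)))


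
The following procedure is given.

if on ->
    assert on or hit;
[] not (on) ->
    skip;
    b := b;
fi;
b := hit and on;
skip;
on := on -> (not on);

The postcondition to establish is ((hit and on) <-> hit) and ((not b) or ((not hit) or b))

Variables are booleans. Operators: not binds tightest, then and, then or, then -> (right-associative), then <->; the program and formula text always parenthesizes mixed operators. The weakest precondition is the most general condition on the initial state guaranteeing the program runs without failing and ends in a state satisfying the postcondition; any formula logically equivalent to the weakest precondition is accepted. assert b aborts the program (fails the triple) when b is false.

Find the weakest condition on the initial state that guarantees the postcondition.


Working backward. After the program, the postcondition ((hit and on) <-> hit) and ((not b) or ((not hit) or b)) must hold; in canonical form it is (hit and on) <-> hit.
Before on := on -> (not on): (hit and (on -> (not on))) <-> hit
Before skip: (hit and (on -> (not on))) <-> hit
Before b := hit and on: (hit and (on -> (not on))) <-> hit
Then branch requires (on or hit) and ((hit and (on -> (not on))) <-> hit); else branch requires (hit and (on -> (not on))) <-> hit.
Before the if: (on -> ((on or hit) and ((hit and (on -> (not on))) <-> hit))) and ((not on) -> ((hit and (on -> (not on))) <-> hit))
Answer: WP = (on -> ((on or hit) and ((hit and (on -> (not on))) <-> hit))) and ((not on) -> ((hit and (on -> (not on))) <-> hit))


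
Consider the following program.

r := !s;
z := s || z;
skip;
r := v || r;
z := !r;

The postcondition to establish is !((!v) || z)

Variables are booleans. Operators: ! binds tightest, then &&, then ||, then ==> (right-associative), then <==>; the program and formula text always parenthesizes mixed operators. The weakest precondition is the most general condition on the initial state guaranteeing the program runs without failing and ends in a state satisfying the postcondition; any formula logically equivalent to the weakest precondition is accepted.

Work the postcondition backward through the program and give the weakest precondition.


Working backward. After the program, !((!v) || z) must hold.
Before z := !r: !((!v) || (!r))
Before r := v || r: !((!v) || (!(v || r)))
Before skip: !((!v) || (!(v || r)))
Before z := s || z: !((!v) || (!(v || r)))
Before r := !s: !((!v) || (!(v || (!s))))
Answer: WP = !((!v) || (!(v || (!s))))


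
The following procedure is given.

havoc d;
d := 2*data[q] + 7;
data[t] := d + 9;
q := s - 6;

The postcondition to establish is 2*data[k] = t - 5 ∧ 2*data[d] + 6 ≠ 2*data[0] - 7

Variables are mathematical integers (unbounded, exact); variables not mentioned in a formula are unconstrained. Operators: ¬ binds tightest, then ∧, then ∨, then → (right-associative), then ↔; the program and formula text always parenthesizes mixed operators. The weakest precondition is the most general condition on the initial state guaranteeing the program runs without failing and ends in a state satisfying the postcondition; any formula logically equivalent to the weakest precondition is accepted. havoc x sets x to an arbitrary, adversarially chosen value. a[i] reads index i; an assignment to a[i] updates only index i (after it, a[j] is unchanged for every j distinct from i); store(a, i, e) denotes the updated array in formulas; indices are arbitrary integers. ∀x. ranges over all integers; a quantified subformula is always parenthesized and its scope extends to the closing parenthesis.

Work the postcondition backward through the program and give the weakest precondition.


Working backward. After the program, the postcondition 2*data[k] = t - 5 ∧ 2*data[d] + 6 ≠ 2*data[0] - 7 must hold; in canonical form it is 2*data[k] = t - 5 ∧ 2*data[d] ≠ 2*data[0] - 13.
Before q := s - 6: 2*data[k] = t - 5 ∧ 2*data[d] ≠ 2*data[0] - 13
Before data[t] := d + 9: 2*store(data, t, d + 9)[k] = t - 5 ∧ 2*store(data, t, d + 9)[d] ≠ 2*store(data, t, d + 9)[0] - 13
Before d := 2*data[q] + 7: 2*store(data, t, 2*data[q] + 16)[k] = t - 5 ∧ 2*store(data, t, 2*data[q] + 16)[2*data[q] + 7] ≠ 2*store(data, t, 2*data[q] + 16)[0] - 13
Before havoc d: 2*store(data, t, 2*data[q] + 16)[k] = t - 5 ∧ 2*store(data, t, 2*data[q] + 16)[2*data[q] + 7] ≠ 2*store(data, t, 2*data[q] + 16)[0] - 13
Answer: WP = 2*store(data, t, 2*data[q] + 16)[k] = t - 5 ∧ 2*store(data, t, 2*data[q] + 16)[2*data[q] + 7] ≠ 2*store(data, t, 2*data[q] + 16)[0] - 13


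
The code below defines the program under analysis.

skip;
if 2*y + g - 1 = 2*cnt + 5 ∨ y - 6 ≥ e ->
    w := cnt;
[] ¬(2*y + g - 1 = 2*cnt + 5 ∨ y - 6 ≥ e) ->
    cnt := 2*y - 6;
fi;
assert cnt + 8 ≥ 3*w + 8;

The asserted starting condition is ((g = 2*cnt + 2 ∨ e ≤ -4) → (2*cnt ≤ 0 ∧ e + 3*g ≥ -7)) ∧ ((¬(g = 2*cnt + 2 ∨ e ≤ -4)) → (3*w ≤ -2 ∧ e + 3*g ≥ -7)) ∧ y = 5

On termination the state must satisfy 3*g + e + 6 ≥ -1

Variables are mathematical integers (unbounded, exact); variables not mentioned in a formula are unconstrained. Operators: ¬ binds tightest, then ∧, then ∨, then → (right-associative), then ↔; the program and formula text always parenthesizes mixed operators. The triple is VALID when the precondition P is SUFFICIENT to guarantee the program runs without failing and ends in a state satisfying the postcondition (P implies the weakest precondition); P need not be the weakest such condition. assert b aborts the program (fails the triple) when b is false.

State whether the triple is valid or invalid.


Working backward. After the program, the postcondition 3*g + e + 6 ≥ -1 must hold; in canonical form it is e + 3*g ≥ -7.
Before assert cnt + 8 ≥ 3*w + 8: cnt ≥ 3*w ∧ e + 3*g ≥ -7
Then branch requires 2*cnt ≤ 0 ∧ e + 3*g ≥ -7; else branch requires 2*y ≥ 3*w + 6 ∧ e + 3*g ≥ -7.
Before the if: ((g + 2*y = 2*cnt + 6 ∨ y ≥ e + 6) → (2*cnt ≤ 0 ∧ e + 3*g ≥ -7)) ∧ ((¬(g + 2*y = 2*cnt + 6 ∨ y ≥ e + 6)) → (2*y ≥ 3*w + 6 ∧ e + 3*g ≥ -7))
Before skip: ((g + 2*y = 2*cnt + 6 ∨ y ≥ e + 6) → (2*cnt ≤ 0 ∧ e + 3*g ≥ -7)) ∧ ((¬(g + 2*y = 2*cnt + 6 ∨ y ≥ e + 6)) → (2*y ≥ 3*w + 6 ∧ e + 3*g ≥ -7))
The weakest precondition is ((g + 2*y = 2*cnt + 6 ∨ y ≥ e + 6) → (2*cnt ≤ 0 ∧ e + 3*g ≥ -7)) ∧ ((¬(g + 2*y = 2*cnt + 6 ∨ y ≥ e + 6)) → (2*y ≥ 3*w + 6 ∧ e + 3*g ≥ -7)).
Check whether ((g = 2*cnt + 2 ∨ e ≤ -4) → (2*cnt ≤ 0 ∧ e + 3*g ≥ -7)) ∧ ((¬(g = 2*cnt + 2 ∨ e ≤ -4)) → (3*w ≤ -2 ∧ e + 3*g ≥ -7)) ∧ y = 5 implies it.
Countermodel: at the initial state cnt = 2, e = 0, g = 0, w = -1, y = 5, the precondition holds but the weakest precondition fails.
Answer: invalid
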